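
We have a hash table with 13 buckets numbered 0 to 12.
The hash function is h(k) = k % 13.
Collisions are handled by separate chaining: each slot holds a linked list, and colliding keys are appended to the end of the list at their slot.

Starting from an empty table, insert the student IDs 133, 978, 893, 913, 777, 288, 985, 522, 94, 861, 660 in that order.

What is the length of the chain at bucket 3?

5

133 → bucket 3
978 → bucket 3 (collision)
893 → bucket 9
913 → bucket 3 (collision)
777 → bucket 10
288 → bucket 2
985 → bucket 10 (collision)
522 → bucket 2 (collision)
94 → bucket 3 (collision)
861 → bucket 3 (collision)
660 → bucket 10 (collision)
Final buckets:
0: ∅
1: ∅
2: 288 -> 522
3: 133 -> 978 -> 913 -> 94 -> 861
4: ∅
5: ∅
6: ∅
7: ∅
8: ∅
9: 893
10: 777 -> 985 -> 660
11: ∅
12: ∅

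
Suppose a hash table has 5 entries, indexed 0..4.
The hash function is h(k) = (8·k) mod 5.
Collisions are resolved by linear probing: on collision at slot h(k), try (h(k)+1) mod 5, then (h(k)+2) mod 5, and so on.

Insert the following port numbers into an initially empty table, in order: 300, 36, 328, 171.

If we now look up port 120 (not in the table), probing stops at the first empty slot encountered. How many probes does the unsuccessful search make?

3

300: h=0 -> slot 0
36: h=3 -> slot 3
328: h=4 -> slot 4
171: h=3, probe 3,4,0,1 -> slot 1
Table: [300, 171, -, 36, 328]
Lookup 120: h=0, probe 0,1,2 → slot 2 empty, not found.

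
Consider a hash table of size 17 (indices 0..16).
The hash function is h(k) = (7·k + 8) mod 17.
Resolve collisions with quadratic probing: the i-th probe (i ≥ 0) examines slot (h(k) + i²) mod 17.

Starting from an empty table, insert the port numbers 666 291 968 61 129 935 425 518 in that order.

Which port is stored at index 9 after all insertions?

425

666: h=12 → slot 12
291: h=5 → slot 5
968: h=1 → slot 1
61: h=10 → slot 10
129: h=10, probe 10,11 → slot 11
935: h=8 → slot 8
425: h=8, probe 8,9 → slot 9
518: h=13 → slot 13
Table: [∅, 968, ∅, ∅, ∅, 291, ∅, ∅, 935, 425, 61, 129, 666, 518, ∅, ∅, ∅]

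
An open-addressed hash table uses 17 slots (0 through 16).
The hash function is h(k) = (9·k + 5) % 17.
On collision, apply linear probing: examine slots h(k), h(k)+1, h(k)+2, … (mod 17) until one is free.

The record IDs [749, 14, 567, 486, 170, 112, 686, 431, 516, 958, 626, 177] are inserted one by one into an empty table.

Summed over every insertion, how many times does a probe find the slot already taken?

749: h=14 -> slot 14
14: h=12 -> slot 12
567: h=8 -> slot 8
486: h=10 -> slot 10
170: h=5 -> slot 5
112: h=10, probe 10,11 -> slot 11
686: h=8, probe 8,9 -> slot 9
431: h=8, probe 8,9,10,11,12,13 -> slot 13
516: h=8, probe 8,9,10,11,12,13,14,15 -> slot 15
958: h=8, probe 8,9,10,11,12,13,14,15,16 -> slot 16
626: h=12, probe 12,13,14,15,16,0 -> slot 0
177: h=0, probe 0,1 -> slot 1
Table: [626, 177, ., ., ., 170, ., ., 567, 686, 486, 112, 14, 431, 749, 516, 958]

28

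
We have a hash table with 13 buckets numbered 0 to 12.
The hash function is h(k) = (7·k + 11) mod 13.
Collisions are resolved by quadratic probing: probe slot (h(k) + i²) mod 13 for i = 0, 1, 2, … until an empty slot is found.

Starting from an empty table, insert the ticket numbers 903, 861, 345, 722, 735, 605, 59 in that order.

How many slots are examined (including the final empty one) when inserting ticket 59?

Insert 903: h=1, slot 1 empty → index 1.
Insert 861: h=6, slot 6 empty → index 6.
Insert 345: h=8, slot 8 empty → index 8.
Insert 722: h=8, slot 8 occupied → index 9.
Insert 735: h=8, slots 8,9 occupied → index 12.
Insert 605: h=8, slots 8,9,12 occupied → index 4.
Insert 59: h=8, slots 8,9,12,4 occupied → index 11.
Table: [-, 903, -, -, 605, -, 861, -, 345, 722, -, 59, 735]

5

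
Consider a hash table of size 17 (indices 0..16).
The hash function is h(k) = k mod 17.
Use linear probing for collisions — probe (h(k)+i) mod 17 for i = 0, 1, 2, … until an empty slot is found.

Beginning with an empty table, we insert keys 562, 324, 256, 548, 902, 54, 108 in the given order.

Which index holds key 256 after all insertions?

3

562: h=1 -> slot 1
324: h=1, probe 1,2 -> slot 2
256: h=1, probe 1,2,3 -> slot 3
548: h=4 -> slot 4
902: h=1, probe 1,2,3,4,5 -> slot 5
54: h=3, probe 3,4,5,6 -> slot 6
108: h=6, probe 6,7 -> slot 7
Table: [—, 562, 324, 256, 548, 902, 54, 108, —, —, —, —, —, —, —, —, —]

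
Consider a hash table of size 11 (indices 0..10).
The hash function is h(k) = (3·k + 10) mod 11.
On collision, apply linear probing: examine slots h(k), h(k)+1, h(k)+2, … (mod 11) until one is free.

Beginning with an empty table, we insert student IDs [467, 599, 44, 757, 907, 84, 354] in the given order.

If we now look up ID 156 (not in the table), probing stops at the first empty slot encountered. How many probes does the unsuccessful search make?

4

467 hashes to 3; slot 3 is free => place at 3.
599 hashes to 3; 3 taken => place at 4.
44 hashes to 10; slot 10 is free => place at 10.
757 hashes to 4; 4 taken => place at 5.
907 hashes to 3; 3,4,5 taken => place at 6.
84 hashes to 9; slot 9 is free => place at 9.
354 hashes to 5; 5,6 taken => place at 7.
Table: [-, -, -, 467, 599, 757, 907, 354, -, 84, 44]
Lookup 156: h=5, probe 5,6,7,8 → slot 8 empty, not found.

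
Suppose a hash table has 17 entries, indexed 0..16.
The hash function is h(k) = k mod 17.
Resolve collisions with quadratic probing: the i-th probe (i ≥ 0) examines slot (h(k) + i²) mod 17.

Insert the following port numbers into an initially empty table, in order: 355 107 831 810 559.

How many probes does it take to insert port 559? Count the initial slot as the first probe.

3

355: h=15 → slot 15
107: h=5 → slot 5
831: h=15, probe 15,16 → slot 16
810: h=11 → slot 11
559: h=15, probe 15,16,2 → slot 2
Table: [-, -, 559, -, -, 107, -, -, -, -, -, 810, -, -, -, 355, 831]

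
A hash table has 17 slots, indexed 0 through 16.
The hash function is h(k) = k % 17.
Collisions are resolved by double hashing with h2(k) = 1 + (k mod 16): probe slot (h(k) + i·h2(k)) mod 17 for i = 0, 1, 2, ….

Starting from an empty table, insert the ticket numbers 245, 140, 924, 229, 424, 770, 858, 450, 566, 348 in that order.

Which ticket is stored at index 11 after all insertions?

450

245: h=7 -> slot 7
140: h=4 -> slot 4
924: h=6 -> slot 6
229: h=8 -> slot 8
424: h=16 -> slot 16
770: h=5 -> slot 5
858: h=8, h2=11, probe 8,2 -> slot 2
450: h=8, h2=3, probe 8,11 -> slot 11
566: h=5, h2=7, probe 5,12 -> slot 12
348: h=8, h2=13, probe 8,4,0 -> slot 0
Table: [348, _, 858, _, 140, 770, 924, 245, 229, _, _, 450, 566, _, _, _, 424]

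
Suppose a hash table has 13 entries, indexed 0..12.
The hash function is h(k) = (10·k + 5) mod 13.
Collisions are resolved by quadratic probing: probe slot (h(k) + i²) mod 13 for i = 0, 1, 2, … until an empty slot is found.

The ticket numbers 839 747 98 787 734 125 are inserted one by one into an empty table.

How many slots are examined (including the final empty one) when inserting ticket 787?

Insert 839: h=10, slot 10 empty => index 10.
Insert 747: h=0, slot 0 empty => index 0.
Insert 98: h=10, slot 10 occupied => index 11.
Insert 787: h=10, slots 10,11 occupied => index 1.
Insert 734: h=0, slots 0,1 occupied => index 4.
Insert 125: h=7, slot 7 empty => index 7.
Table: [747, 787, -, -, 734, -, -, 125, -, -, 839, 98, -]

3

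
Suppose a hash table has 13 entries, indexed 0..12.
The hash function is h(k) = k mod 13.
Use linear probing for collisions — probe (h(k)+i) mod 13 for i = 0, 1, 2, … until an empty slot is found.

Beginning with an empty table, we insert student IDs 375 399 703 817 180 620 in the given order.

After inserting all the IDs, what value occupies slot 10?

620

375 hashes to 11; slot 11 is free -> place at 11.
399 hashes to 9; slot 9 is free -> place at 9.
703 hashes to 1; slot 1 is free -> place at 1.
817 hashes to 11; 11 taken -> place at 12.
180 hashes to 11; 11,12 taken -> place at 0.
620 hashes to 9; 9 taken -> place at 10.
Table: [180, 703, ∅, ∅, ∅, ∅, ∅, ∅, ∅, 399, 620, 375, 817]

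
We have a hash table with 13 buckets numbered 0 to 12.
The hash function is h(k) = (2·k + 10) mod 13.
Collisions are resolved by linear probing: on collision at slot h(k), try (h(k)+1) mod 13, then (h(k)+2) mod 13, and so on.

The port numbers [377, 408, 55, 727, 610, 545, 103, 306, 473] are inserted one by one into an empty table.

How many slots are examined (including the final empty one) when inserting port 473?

8

Insert 377: h=10, slot 10 empty -> index 10.
Insert 408: h=7, slot 7 empty -> index 7.
Insert 55: h=3, slot 3 empty -> index 3.
Insert 727: h=8, slot 8 empty -> index 8.
Insert 610: h=8, slot 8 occupied -> index 9.
Insert 545: h=8, slots 8,9,10 occupied -> index 11.
Insert 103: h=8, slots 8,9,10,11 occupied -> index 12.
Insert 306: h=11, slots 11,12 occupied -> index 0.
Insert 473: h=7, slots 7,8,9,10,11,12,0 occupied -> index 1.
Table: [306, 473, —, 55, —, —, —, 408, 727, 610, 377, 545, 103]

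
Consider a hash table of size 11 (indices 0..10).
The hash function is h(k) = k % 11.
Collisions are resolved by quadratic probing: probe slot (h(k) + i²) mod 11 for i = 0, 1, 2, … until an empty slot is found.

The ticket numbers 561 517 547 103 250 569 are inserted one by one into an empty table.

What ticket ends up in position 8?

Insert 561: h=0, slot 0 empty => index 0.
Insert 517: h=0, slot 0 occupied => index 1.
Insert 547: h=8, slot 8 empty => index 8.
Insert 103: h=4, slot 4 empty => index 4.
Insert 250: h=8, slot 8 occupied => index 9.
Insert 569: h=8, slots 8,9,1 occupied => index 6.
Table: [561, 517, ∅, ∅, 103, ∅, 569, ∅, 547, 250, ∅]

547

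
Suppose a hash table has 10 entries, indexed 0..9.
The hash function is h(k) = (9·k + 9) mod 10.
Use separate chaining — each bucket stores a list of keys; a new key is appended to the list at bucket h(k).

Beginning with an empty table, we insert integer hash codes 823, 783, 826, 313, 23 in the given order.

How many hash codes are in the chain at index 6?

4

Insert 823: h=6, bucket 6 empty -> new chain.
Insert 783: h=6, bucket 6 nonempty -> append to chain.
Insert 826: h=3, bucket 3 empty -> new chain.
Insert 313: h=6, bucket 6 nonempty -> append to chain.
Insert 23: h=6, bucket 6 nonempty -> append to chain.
Final buckets:
0: .
1: .
2: .
3: 826
4: .
5: .
6: 823 -> 783 -> 313 -> 23
7: .
8: .
9: .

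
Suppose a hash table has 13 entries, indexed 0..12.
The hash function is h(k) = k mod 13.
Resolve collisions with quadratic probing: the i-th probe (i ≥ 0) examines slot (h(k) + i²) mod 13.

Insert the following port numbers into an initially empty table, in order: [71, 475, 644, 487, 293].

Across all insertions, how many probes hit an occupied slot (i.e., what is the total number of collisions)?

71: h=6 => slot 6
475: h=7 => slot 7
644: h=7, probe 7,8 => slot 8
487: h=6, probe 6,7,10 => slot 10
293: h=7, probe 7,8,11 => slot 11
Table: [_, _, _, _, _, _, 71, 475, 644, _, 487, 293, _]

5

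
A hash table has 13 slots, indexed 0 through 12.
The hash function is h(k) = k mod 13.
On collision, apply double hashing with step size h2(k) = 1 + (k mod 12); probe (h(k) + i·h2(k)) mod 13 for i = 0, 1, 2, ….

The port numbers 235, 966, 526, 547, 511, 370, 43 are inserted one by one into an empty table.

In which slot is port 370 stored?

2

235: h=1 → slot 1
966: h=4 → slot 4
526: h=6 → slot 6
547: h=1, h2=8, probe 1,9 → slot 9
511: h=4, h2=8, probe 4,12 → slot 12
370: h=6, h2=11, probe 6,4,2 → slot 2
43: h=4, h2=8, probe 4,12,7 → slot 7
Table: [∅, 235, 370, ∅, 966, ∅, 526, 43, ∅, 547, ∅, ∅, 511]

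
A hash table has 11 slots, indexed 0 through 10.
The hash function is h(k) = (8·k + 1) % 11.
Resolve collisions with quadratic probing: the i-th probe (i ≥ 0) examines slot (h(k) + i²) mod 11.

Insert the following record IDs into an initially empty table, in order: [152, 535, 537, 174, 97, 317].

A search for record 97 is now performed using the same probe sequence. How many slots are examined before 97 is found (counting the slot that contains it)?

4

152 hashes to 7; slot 7 is free => place at 7.
535 hashes to 2; slot 2 is free => place at 2.
537 hashes to 7; 7 taken => place at 8.
174 hashes to 7; 7,8 taken => place at 0.
97 hashes to 7; 7,8,0 taken => place at 5.
317 hashes to 7; 7,8,0,5 taken => place at 1.
Table: [174, 317, 535, _, _, 97, _, 152, 537, _, _]
Lookup 97: h=7, probe 7,8,0,5 → found at 5.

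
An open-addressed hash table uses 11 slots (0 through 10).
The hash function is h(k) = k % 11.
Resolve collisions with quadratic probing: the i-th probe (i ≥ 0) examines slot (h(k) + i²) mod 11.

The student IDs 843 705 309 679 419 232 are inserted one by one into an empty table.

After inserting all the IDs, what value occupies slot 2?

843 hashes to 7; slot 7 is free -> place at 7.
705 hashes to 1; slot 1 is free -> place at 1.
309 hashes to 1; 1 taken -> place at 2.
679 hashes to 8; slot 8 is free -> place at 8.
419 hashes to 1; 1,2 taken -> place at 5.
232 hashes to 1; 1,2,5 taken -> place at 10.
Table: [∅, 705, 309, ∅, ∅, 419, ∅, 843, 679, ∅, 232]

309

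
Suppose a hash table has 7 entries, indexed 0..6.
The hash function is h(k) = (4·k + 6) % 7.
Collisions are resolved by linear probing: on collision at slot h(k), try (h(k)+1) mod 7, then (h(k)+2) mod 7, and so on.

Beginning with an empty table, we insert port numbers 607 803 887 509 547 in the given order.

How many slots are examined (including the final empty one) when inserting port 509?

607 hashes to 5; slot 5 is free -> place at 5.
803 hashes to 5; 5 taken -> place at 6.
887 hashes to 5; 5,6 taken -> place at 0.
509 hashes to 5; 5,6,0 taken -> place at 1.
547 hashes to 3; slot 3 is free -> place at 3.
Table: [887, 509, _, 547, _, 607, 803]

4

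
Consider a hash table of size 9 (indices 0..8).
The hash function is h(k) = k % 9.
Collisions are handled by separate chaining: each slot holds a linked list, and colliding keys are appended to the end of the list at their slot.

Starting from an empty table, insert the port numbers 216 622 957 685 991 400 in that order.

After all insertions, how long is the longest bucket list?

3

216 → bucket 0
622 → bucket 1
957 → bucket 3
685 → bucket 1 (collision)
991 → bucket 1 (collision)
400 → bucket 4
Final buckets:
0: 216
1: 622 -> 685 -> 991
2: _
3: 957
4: 400
5: _
6: _
7: _
8: _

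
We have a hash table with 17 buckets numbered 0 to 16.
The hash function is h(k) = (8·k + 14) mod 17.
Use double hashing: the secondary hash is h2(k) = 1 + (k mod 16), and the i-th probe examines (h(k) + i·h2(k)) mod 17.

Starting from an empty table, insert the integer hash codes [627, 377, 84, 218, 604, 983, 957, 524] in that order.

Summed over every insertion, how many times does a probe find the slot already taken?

5

Insert 627: h=15, slot 15 empty -> index 15.
Insert 377: h=4, slot 4 empty -> index 4.
Insert 84: h=6, slot 6 empty -> index 6.
Insert 218: h=7, slot 7 empty -> index 7.
Insert 604: h=1, slot 1 empty -> index 1.
Insert 983: h=7, h2=8, slots 7,15,6 occupied -> index 14.
Insert 957: h=3, slot 3 empty -> index 3.
Insert 524: h=7, h2=13, slots 7,3 occupied -> index 16.
Table: [∅, 604, ∅, 957, 377, ∅, 84, 218, ∅, ∅, ∅, ∅, ∅, ∅, 983, 627, 524]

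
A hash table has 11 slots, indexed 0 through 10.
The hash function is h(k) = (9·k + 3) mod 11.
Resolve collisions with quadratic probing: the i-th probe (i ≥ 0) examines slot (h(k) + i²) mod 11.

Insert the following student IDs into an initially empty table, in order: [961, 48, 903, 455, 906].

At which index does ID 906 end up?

4

961: h=6 -> slot 6
48: h=6, probe 6,7 -> slot 7
903: h=1 -> slot 1
455: h=6, probe 6,7,10 -> slot 10
906: h=6, probe 6,7,10,4 -> slot 4
Table: [_, 903, _, _, 906, _, 961, 48, _, _, 455]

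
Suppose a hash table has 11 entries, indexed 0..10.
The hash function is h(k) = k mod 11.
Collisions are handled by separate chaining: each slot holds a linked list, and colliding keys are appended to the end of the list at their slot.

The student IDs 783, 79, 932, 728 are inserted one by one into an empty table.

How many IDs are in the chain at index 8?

Insert 783: h=2, bucket 2 empty → new chain.
Insert 79: h=2, bucket 2 nonempty → append to chain.
Insert 932: h=8, bucket 8 empty → new chain.
Insert 728: h=2, bucket 2 nonempty → append to chain.
Final buckets:
0: —
1: —
2: 783 -> 79 -> 728
3: —
4: —
5: —
6: —
7: —
8: 932
9: —
10: —

1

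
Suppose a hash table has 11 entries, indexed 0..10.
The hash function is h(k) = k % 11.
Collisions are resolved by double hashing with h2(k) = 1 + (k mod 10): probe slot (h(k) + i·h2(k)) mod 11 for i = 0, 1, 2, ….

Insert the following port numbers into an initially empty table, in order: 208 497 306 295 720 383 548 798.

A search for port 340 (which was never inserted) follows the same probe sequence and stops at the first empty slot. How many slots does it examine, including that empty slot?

208 hashes to 10; slot 10 is free → place at 10.
497 hashes to 2; slot 2 is free → place at 2.
306 hashes to 9; slot 9 is free → place at 9.
295 hashes to 9, h2=6; 9 taken → place at 4.
720 hashes to 5; slot 5 is free → place at 5.
383 hashes to 9, h2=4; 9,2 taken → place at 6.
548 hashes to 9, h2=9; 9 taken → place at 7.
798 hashes to 6, h2=9; 6,4,2 taken → place at 0.
Table: [798, —, 497, —, 295, 720, 383, 548, —, 306, 208]
Lookup 340: h=10, h2=1, probe 10,0,1 → slot 1 empty, not found.

3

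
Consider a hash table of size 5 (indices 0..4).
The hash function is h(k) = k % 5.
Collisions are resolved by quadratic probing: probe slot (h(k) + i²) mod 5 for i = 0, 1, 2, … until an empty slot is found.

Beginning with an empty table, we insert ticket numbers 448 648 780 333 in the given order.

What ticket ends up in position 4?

648

Insert 448: h=3, slot 3 empty → index 3.
Insert 648: h=3, slot 3 occupied → index 4.
Insert 780: h=0, slot 0 empty → index 0.
Insert 333: h=3, slots 3,4 occupied → index 2.
Table: [780, —, 333, 448, 648]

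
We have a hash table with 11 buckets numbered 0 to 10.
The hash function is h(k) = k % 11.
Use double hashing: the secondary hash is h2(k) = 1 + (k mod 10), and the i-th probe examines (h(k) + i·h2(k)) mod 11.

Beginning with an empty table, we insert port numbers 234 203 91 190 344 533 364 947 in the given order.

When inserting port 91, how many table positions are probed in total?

3

234: h=3 → slot 3
203: h=5 → slot 5
91: h=3, h2=2, probe 3,5,7 → slot 7
190: h=3, h2=1, probe 3,4 → slot 4
344: h=3, h2=5, probe 3,8 → slot 8
533: h=5, h2=4, probe 5,9 → slot 9
364: h=1 → slot 1
947: h=1, h2=8, probe 1,9,6 → slot 6
Table: [., 364, ., 234, 190, 203, 947, 91, 344, 533, .]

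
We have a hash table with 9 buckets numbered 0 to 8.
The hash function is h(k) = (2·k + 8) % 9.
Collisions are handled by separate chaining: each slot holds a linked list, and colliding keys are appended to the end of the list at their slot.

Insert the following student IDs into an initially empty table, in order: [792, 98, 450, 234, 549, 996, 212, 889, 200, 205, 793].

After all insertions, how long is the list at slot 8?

792 → bucket 8
98 → bucket 6
450 → bucket 8 (collision)
234 → bucket 8 (collision)
549 → bucket 8 (collision)
996 → bucket 2
212 → bucket 0
889 → bucket 4
200 → bucket 3
205 → bucket 4 (collision)
793 → bucket 1
Final buckets:
0: 212
1: 793
2: 996
3: 200
4: 889 -> 205
5: -
6: 98
7: -
8: 792 -> 450 -> 234 -> 549

4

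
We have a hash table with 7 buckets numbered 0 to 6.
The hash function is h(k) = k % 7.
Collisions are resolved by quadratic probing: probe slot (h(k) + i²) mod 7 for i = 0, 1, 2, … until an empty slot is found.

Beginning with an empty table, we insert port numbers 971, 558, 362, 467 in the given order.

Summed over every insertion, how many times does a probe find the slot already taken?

971: h=5 → slot 5
558: h=5, probe 5,6 → slot 6
362: h=5, probe 5,6,2 → slot 2
467: h=5, probe 5,6,2,0 → slot 0
Table: [467, ∅, 362, ∅, ∅, 971, 558]

6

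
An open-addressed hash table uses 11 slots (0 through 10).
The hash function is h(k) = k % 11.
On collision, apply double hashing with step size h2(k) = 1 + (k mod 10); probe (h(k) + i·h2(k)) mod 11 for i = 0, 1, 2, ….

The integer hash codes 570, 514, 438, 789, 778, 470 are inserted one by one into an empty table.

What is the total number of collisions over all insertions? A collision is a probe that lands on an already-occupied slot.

570 hashes to 9; slot 9 is free → place at 9.
514 hashes to 8; slot 8 is free → place at 8.
438 hashes to 9, h2=9; 9 taken → place at 7.
789 hashes to 8, h2=10; 8,7 taken → place at 6.
778 hashes to 8, h2=9; 8,6 taken → place at 4.
470 hashes to 8, h2=1; 8,9 taken → place at 10.
Table: [∅, ∅, ∅, ∅, 778, ∅, 789, 438, 514, 570, 470]

7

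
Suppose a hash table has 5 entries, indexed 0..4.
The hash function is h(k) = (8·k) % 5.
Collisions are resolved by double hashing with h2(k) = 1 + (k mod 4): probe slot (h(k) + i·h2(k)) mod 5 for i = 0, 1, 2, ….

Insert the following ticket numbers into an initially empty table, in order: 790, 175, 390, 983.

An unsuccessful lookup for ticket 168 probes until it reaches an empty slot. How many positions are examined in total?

3

Insert 790: h=0, slot 0 empty -> index 0.
Insert 175: h=0, h2=4, slot 0 occupied -> index 4.
Insert 390: h=0, h2=3, slot 0 occupied -> index 3.
Insert 983: h=4, h2=4, slots 4,3 occupied -> index 2.
Table: [790, ., 983, 390, 175]
Lookup 168: h=4, h2=1, probe 4,0,1 → slot 1 empty, not found.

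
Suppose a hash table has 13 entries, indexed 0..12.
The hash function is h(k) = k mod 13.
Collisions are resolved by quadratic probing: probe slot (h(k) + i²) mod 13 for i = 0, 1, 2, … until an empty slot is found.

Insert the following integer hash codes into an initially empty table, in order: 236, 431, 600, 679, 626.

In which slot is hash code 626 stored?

11

Insert 236: h=2, slot 2 empty → index 2.
Insert 431: h=2, slot 2 occupied → index 3.
Insert 600: h=2, slots 2,3 occupied → index 6.
Insert 679: h=3, slot 3 occupied → index 4.
Insert 626: h=2, slots 2,3,6 occupied → index 11.
Table: [., ., 236, 431, 679, ., 600, ., ., ., ., 626, .]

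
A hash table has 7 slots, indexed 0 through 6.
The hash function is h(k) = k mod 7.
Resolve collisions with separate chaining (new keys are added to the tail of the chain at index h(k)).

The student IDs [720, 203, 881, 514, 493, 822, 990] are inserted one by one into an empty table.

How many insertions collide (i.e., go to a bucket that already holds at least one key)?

720 -> bucket 6
203 -> bucket 0
881 -> bucket 6 (collision)
514 -> bucket 3
493 -> bucket 3 (collision)
822 -> bucket 3 (collision)
990 -> bucket 3 (collision)
Final buckets:
0: 203
1: -
2: -
3: 514 -> 493 -> 822 -> 990
4: -
5: -
6: 720 -> 881

4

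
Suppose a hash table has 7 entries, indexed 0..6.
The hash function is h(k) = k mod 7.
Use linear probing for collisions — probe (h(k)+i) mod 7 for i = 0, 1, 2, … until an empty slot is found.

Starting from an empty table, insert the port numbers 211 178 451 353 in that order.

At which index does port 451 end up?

4

211 hashes to 1; slot 1 is free → place at 1.
178 hashes to 3; slot 3 is free → place at 3.
451 hashes to 3; 3 taken → place at 4.
353 hashes to 3; 3,4 taken → place at 5.
Table: [., 211, ., 178, 451, 353, .]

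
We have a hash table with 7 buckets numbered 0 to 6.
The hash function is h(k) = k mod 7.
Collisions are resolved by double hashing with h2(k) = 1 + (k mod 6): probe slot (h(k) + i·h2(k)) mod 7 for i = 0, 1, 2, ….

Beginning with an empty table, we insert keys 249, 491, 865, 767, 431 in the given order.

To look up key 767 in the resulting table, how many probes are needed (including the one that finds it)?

2

249 hashes to 4; slot 4 is free → place at 4.
491 hashes to 1; slot 1 is free → place at 1.
865 hashes to 4, h2=2; 4 taken → place at 6.
767 hashes to 4, h2=6; 4 taken → place at 3.
431 hashes to 4, h2=6; 4,3 taken → place at 2.
Table: [∅, 491, 431, 767, 249, ∅, 865]
Lookup 767: h=4, h2=6, probe 4,3 → found at 3.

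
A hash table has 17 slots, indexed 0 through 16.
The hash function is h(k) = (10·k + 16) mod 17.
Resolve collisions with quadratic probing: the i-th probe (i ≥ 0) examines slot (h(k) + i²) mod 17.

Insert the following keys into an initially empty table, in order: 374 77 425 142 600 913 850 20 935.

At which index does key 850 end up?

3

374 hashes to 16; slot 16 is free → place at 16.
77 hashes to 4; slot 4 is free → place at 4.
425 hashes to 16; 16 taken → place at 0.
142 hashes to 8; slot 8 is free → place at 8.
600 hashes to 15; slot 15 is free → place at 15.
913 hashes to 0; 0 taken → place at 1.
850 hashes to 16; 16,0 taken → place at 3.
20 hashes to 12; slot 12 is free → place at 12.
935 hashes to 16; 16,0,3,8,15 taken → place at 7.
Table: [425, 913, _, 850, 77, _, _, 935, 142, _, _, _, 20, _, _, 600, 374]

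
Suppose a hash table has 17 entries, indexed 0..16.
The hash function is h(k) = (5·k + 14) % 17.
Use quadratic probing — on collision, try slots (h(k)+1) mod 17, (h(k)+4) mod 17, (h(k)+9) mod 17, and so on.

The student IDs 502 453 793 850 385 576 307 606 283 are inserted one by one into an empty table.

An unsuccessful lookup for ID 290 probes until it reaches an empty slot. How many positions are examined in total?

3

Insert 502: h=8, slot 8 empty => index 8.
Insert 453: h=1, slot 1 empty => index 1.
Insert 793: h=1, slot 1 occupied => index 2.
Insert 850: h=14, slot 14 empty => index 14.
Insert 385: h=1, slots 1,2 occupied => index 5.
Insert 576: h=4, slot 4 empty => index 4.
Insert 307: h=2, slot 2 occupied => index 3.
Insert 606: h=1, slots 1,2,5 occupied => index 10.
Insert 283: h=1, slots 1,2,5,10 occupied => index 0.
Table: [283, 453, 793, 307, 576, 385, -, -, 502, -, 606, -, -, -, 850, -, -]
Lookup 290: h=2, probe 2,3,6 → slot 6 empty, not found.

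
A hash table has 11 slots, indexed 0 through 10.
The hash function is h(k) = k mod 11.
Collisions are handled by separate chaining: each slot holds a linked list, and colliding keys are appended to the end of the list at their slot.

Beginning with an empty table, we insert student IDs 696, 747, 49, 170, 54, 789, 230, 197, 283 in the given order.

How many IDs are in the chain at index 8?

Insert 696: h=3, bucket 3 empty -> new chain.
Insert 747: h=10, bucket 10 empty -> new chain.
Insert 49: h=5, bucket 5 empty -> new chain.
Insert 170: h=5, bucket 5 nonempty -> append to chain.
Insert 54: h=10, bucket 10 nonempty -> append to chain.
Insert 789: h=8, bucket 8 empty -> new chain.
Insert 230: h=10, bucket 10 nonempty -> append to chain.
Insert 197: h=10, bucket 10 nonempty -> append to chain.
Insert 283: h=8, bucket 8 nonempty -> append to chain.
Final buckets:
0: .
1: .
2: .
3: 696
4: .
5: 49 -> 170
6: .
7: .
8: 789 -> 283
9: .
10: 747 -> 54 -> 230 -> 197

2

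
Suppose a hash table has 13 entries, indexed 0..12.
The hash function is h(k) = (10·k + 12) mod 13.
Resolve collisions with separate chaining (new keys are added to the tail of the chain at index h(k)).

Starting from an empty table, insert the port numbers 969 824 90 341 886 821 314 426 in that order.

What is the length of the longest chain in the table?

Insert 969: h=4, bucket 4 empty -> new chain.
Insert 824: h=10, bucket 10 empty -> new chain.
Insert 90: h=2, bucket 2 empty -> new chain.
Insert 341: h=3, bucket 3 empty -> new chain.
Insert 886: h=6, bucket 6 empty -> new chain.
Insert 821: h=6, bucket 6 nonempty -> append to chain.
Insert 314: h=6, bucket 6 nonempty -> append to chain.
Insert 426: h=8, bucket 8 empty -> new chain.
Final buckets:
0: —
1: —
2: 90
3: 341
4: 969
5: —
6: 886 -> 821 -> 314
7: —
8: 426
9: —
10: 824
11: —
12: —

3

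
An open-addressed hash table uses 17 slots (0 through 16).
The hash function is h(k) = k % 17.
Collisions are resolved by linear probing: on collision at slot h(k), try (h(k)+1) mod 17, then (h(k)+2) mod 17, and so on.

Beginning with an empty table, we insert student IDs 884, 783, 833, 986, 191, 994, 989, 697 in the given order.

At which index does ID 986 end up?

3

884: h=0 => slot 0
783: h=1 => slot 1
833: h=0, probe 0,1,2 => slot 2
986: h=0, probe 0,1,2,3 => slot 3
191: h=4 => slot 4
994: h=8 => slot 8
989: h=3, probe 3,4,5 => slot 5
697: h=0, probe 0,1,2,3,4,5,6 => slot 6
Table: [884, 783, 833, 986, 191, 989, 697, —, 994, —, —, —, —, —, —, —, —]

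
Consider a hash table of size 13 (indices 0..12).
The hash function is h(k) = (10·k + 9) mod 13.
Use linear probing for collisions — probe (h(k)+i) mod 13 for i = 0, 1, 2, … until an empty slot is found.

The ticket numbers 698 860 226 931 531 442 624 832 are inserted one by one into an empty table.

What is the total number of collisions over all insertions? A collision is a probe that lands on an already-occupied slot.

4

Insert 698: h=8, slot 8 empty => index 8.
Insert 860: h=3, slot 3 empty => index 3.
Insert 226: h=7, slot 7 empty => index 7.
Insert 931: h=11, slot 11 empty => index 11.
Insert 531: h=2, slot 2 empty => index 2.
Insert 442: h=9, slot 9 empty => index 9.
Insert 624: h=9, slot 9 occupied => index 10.
Insert 832: h=9, slots 9,10,11 occupied => index 12.
Table: [-, -, 531, 860, -, -, -, 226, 698, 442, 624, 931, 832]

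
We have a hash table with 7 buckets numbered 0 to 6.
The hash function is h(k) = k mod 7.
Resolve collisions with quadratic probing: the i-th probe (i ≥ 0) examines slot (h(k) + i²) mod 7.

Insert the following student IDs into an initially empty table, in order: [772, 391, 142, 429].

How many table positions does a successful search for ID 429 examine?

4

772: h=2 → slot 2
391: h=6 → slot 6
142: h=2, probe 2,3 → slot 3
429: h=2, probe 2,3,6,4 → slot 4
Table: [_, _, 772, 142, 429, _, 391]
Lookup 429: h=2, probe 2,3,6,4 → found at 4.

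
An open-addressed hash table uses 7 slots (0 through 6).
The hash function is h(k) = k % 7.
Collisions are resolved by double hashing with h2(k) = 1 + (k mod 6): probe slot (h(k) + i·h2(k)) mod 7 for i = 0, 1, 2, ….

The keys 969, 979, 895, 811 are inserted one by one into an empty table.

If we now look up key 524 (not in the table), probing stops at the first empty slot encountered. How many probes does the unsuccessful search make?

2

969: h=3 => slot 3
979: h=6 => slot 6
895: h=6, h2=2, probe 6,1 => slot 1
811: h=6, h2=2, probe 6,1,3,5 => slot 5
Table: [., 895, ., 969, ., 811, 979]
Lookup 524: h=6, h2=3, probe 6,2 → slot 2 empty, not found.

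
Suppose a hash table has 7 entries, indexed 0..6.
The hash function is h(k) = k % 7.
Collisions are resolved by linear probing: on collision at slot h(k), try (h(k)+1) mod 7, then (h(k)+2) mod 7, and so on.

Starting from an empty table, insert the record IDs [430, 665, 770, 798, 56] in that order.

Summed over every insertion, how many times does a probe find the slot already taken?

430: h=3 → slot 3
665: h=0 → slot 0
770: h=0, probe 0,1 → slot 1
798: h=0, probe 0,1,2 → slot 2
56: h=0, probe 0,1,2,3,4 → slot 4
Table: [665, 770, 798, 430, 56, ∅, ∅]

7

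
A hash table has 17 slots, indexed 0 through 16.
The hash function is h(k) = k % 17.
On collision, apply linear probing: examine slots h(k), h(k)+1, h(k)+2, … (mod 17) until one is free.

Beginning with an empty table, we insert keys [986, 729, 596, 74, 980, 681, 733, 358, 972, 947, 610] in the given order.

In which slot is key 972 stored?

986 hashes to 0; slot 0 is free → place at 0.
729 hashes to 15; slot 15 is free → place at 15.
596 hashes to 1; slot 1 is free → place at 1.
74 hashes to 6; slot 6 is free → place at 6.
980 hashes to 11; slot 11 is free → place at 11.
681 hashes to 1; 1 taken → place at 2.
733 hashes to 2; 2 taken → place at 3.
358 hashes to 1; 1,2,3 taken → place at 4.
972 hashes to 3; 3,4 taken → place at 5.
947 hashes to 12; slot 12 is free → place at 12.
610 hashes to 15; 15 taken → place at 16.
Table: [986, 596, 681, 733, 358, 972, 74, —, —, —, —, 980, 947, —, —, 729, 610]

5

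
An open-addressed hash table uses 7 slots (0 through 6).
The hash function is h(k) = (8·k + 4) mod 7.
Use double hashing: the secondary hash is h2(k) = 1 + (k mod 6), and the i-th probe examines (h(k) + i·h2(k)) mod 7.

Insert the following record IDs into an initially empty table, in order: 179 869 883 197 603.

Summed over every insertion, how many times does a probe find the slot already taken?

3

Insert 179: h=1, slot 1 empty → index 1.
Insert 869: h=5, slot 5 empty → index 5.
Insert 883: h=5, h2=2, slot 5 occupied → index 0.
Insert 197: h=5, h2=6, slot 5 occupied → index 4.
Insert 603: h=5, h2=4, slot 5 occupied → index 2.
Table: [883, 179, 603, ∅, 197, 869, ∅]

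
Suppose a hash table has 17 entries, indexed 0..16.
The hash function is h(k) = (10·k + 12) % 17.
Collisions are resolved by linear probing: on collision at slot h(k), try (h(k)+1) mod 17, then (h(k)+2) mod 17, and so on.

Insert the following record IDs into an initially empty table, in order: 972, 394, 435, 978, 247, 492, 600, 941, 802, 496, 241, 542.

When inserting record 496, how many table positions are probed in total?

6

972: h=8 => slot 8
394: h=8, probe 8,9 => slot 9
435: h=10 => slot 10
978: h=0 => slot 0
247: h=0, probe 0,1 => slot 1
492: h=2 => slot 2
600: h=11 => slot 11
941: h=4 => slot 4
802: h=8, probe 8,9,10,11,12 => slot 12
496: h=8, probe 8,9,10,11,12,13 => slot 13
241: h=8, probe 8,9,10,11,12,13,14 => slot 14
542: h=9, probe 9,10,11,12,13,14,15 => slot 15
Table: [978, 247, 492, ., 941, ., ., ., 972, 394, 435, 600, 802, 496, 241, 542, .]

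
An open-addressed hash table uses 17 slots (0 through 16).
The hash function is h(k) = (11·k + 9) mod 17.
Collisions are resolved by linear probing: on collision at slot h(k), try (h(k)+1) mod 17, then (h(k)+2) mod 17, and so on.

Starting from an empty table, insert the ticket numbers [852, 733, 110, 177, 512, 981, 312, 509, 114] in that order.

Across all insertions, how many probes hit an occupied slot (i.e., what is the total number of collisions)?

852 hashes to 14; slot 14 is free -> place at 14.
733 hashes to 14; 14 taken -> place at 15.
110 hashes to 12; slot 12 is free -> place at 12.
177 hashes to 1; slot 1 is free -> place at 1.
512 hashes to 14; 14,15 taken -> place at 16.
981 hashes to 5; slot 5 is free -> place at 5.
312 hashes to 7; slot 7 is free -> place at 7.
509 hashes to 15; 15,16 taken -> place at 0.
114 hashes to 5; 5 taken -> place at 6.
Table: [509, 177, ∅, ∅, ∅, 981, 114, 312, ∅, ∅, ∅, ∅, 110, ∅, 852, 733, 512]

6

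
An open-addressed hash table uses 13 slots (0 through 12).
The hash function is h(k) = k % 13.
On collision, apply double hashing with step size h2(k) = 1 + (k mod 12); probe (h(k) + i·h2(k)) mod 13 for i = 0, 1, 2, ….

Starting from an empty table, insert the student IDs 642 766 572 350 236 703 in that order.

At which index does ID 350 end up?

2

Insert 642: h=5, slot 5 empty -> index 5.
Insert 766: h=12, slot 12 empty -> index 12.
Insert 572: h=0, slot 0 empty -> index 0.
Insert 350: h=12, h2=3, slot 12 occupied -> index 2.
Insert 236: h=2, h2=9, slot 2 occupied -> index 11.
Insert 703: h=1, slot 1 empty -> index 1.
Table: [572, 703, 350, ∅, ∅, 642, ∅, ∅, ∅, ∅, ∅, 236, 766]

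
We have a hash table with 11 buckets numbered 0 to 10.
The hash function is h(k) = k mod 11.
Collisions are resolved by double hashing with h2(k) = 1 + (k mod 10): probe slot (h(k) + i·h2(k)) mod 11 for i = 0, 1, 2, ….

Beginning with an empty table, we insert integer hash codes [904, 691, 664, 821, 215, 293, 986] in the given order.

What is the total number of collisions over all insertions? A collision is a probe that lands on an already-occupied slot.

2

904: h=2 → slot 2
691: h=9 → slot 9
664: h=4 → slot 4
821: h=7 → slot 7
215: h=6 → slot 6
293: h=7, h2=4, probe 7,0 → slot 0
986: h=7, h2=7, probe 7,3 → slot 3
Table: [293, —, 904, 986, 664, —, 215, 821, —, 691, —]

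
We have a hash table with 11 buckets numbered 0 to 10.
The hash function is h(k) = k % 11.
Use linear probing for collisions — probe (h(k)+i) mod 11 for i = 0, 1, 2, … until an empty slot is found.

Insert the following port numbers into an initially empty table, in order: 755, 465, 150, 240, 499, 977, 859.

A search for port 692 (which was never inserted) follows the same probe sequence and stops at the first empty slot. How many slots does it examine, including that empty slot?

2

755 hashes to 7; slot 7 is free -> place at 7.
465 hashes to 3; slot 3 is free -> place at 3.
150 hashes to 7; 7 taken -> place at 8.
240 hashes to 9; slot 9 is free -> place at 9.
499 hashes to 4; slot 4 is free -> place at 4.
977 hashes to 9; 9 taken -> place at 10.
859 hashes to 1; slot 1 is free -> place at 1.
Table: [., 859, ., 465, 499, ., ., 755, 150, 240, 977]
Lookup 692: h=10, probe 10,0 → slot 0 empty, not found.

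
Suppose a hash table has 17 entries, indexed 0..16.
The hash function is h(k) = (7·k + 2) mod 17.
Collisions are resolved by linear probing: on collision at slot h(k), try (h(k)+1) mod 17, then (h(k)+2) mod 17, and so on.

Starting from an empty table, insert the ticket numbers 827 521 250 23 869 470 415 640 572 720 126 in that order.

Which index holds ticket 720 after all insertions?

2

Insert 827: h=11, slot 11 empty => index 11.
Insert 521: h=11, slot 11 occupied => index 12.
Insert 250: h=1, slot 1 empty => index 1.
Insert 23: h=10, slot 10 empty => index 10.
Insert 869: h=16, slot 16 empty => index 16.
Insert 470: h=11, slots 11,12 occupied => index 13.
Insert 415: h=0, slot 0 empty => index 0.
Insert 640: h=11, slots 11,12,13 occupied => index 14.
Insert 572: h=11, slots 11,12,13,14 occupied => index 15.
Insert 720: h=10, slots 10,11,12,13,14,15,16,0,1 occupied => index 2.
Insert 126: h=0, slots 0,1,2 occupied => index 3.
Table: [415, 250, 720, 126, _, _, _, _, _, _, 23, 827, 521, 470, 640, 572, 869]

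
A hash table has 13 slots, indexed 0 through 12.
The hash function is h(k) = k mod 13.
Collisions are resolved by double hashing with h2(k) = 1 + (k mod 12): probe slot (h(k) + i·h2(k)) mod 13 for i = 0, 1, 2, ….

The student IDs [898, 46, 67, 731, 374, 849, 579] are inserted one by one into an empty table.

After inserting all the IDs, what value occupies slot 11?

579

898: h=1 => slot 1
46: h=7 => slot 7
67: h=2 => slot 2
731: h=3 => slot 3
374: h=10 => slot 10
849: h=4 => slot 4
579: h=7, h2=4, probe 7,11 => slot 11
Table: [-, 898, 67, 731, 849, -, -, 46, -, -, 374, 579, -]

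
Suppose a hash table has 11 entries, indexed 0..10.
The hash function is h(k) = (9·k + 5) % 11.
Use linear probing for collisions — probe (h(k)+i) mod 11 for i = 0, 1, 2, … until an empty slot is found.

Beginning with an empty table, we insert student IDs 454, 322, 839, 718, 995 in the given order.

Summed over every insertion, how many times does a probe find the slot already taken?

454: h=10 -> slot 10
322: h=10, probe 10,0 -> slot 0
839: h=10, probe 10,0,1 -> slot 1
718: h=10, probe 10,0,1,2 -> slot 2
995: h=6 -> slot 6
Table: [322, 839, 718, _, _, _, 995, _, _, _, 454]

6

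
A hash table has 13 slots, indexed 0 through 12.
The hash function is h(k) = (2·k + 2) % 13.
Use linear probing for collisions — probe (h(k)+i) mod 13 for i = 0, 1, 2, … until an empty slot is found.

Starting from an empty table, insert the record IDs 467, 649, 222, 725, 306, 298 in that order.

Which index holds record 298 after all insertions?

467: h=0 => slot 0
649: h=0, probe 0,1 => slot 1
222: h=4 => slot 4
725: h=9 => slot 9
306: h=3 => slot 3
298: h=0, probe 0,1,2 => slot 2
Table: [467, 649, 298, 306, 222, —, —, —, —, 725, —, —, —]

2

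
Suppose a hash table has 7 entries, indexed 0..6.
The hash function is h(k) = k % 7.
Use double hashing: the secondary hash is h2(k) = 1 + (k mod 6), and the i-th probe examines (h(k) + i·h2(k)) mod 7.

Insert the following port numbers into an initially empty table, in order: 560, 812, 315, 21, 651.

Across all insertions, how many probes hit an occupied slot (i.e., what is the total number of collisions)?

7

560 hashes to 0; slot 0 is free => place at 0.
812 hashes to 0, h2=3; 0 taken => place at 3.
315 hashes to 0, h2=4; 0 taken => place at 4.
21 hashes to 0, h2=4; 0,4 taken => place at 1.
651 hashes to 0, h2=4; 0,4,1 taken => place at 5.
Table: [560, 21, ∅, 812, 315, 651, ∅]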